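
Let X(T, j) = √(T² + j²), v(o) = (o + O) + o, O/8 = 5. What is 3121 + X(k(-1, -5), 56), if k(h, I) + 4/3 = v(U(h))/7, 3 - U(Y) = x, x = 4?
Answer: 3121 + 2*√347593/21 ≈ 3177.1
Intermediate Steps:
O = 40 (O = 8*5 = 40)
U(Y) = -1 (U(Y) = 3 - 1*4 = 3 - 4 = -1)
v(o) = 40 + 2*o (v(o) = (o + 40) + o = (40 + o) + o = 40 + 2*o)
k(h, I) = 86/21 (k(h, I) = -4/3 + (40 + 2*(-1))/7 = -4/3 + (40 - 2)*(⅐) = -4/3 + 38*(⅐) = -4/3 + 38/7 = 86/21)
3121 + X(k(-1, -5), 56) = 3121 + √((86/21)² + 56²) = 3121 + √(7396/441 + 3136) = 3121 + √(1390372/441) = 3121 + 2*√347593/21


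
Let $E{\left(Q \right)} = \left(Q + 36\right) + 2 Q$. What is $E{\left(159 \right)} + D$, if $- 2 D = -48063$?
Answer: $\frac{49089}{2} \approx 24545.0$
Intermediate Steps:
$D = \frac{48063}{2}$ ($D = \left(- \frac{1}{2}\right) \left(-48063\right) = \frac{48063}{2} \approx 24032.0$)
$E{\left(Q \right)} = 36 + 3 Q$ ($E{\left(Q \right)} = \left(36 + Q\right) + 2 Q = 36 + 3 Q$)
$E{\left(159 \right)} + D = \left(36 + 3 \cdot 159\right) + \frac{48063}{2} = \left(36 + 477\right) + \frac{48063}{2} = 513 + \frac{48063}{2} = \frac{49089}{2}$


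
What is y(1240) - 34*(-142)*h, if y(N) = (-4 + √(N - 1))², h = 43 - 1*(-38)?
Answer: 392323 - 8*√1239 ≈ 3.9204e+5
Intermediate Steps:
h = 81 (h = 43 + 38 = 81)
y(N) = (-4 + √(-1 + N))²
y(1240) - 34*(-142)*h = (-4 + √(-1 + 1240))² - 34*(-142)*81 = (-4 + √1239)² - (-4828)*81 = (-4 + √1239)² - 1*(-391068) = (-4 + √1239)² + 391068 = 391068 + (-4 + √1239)²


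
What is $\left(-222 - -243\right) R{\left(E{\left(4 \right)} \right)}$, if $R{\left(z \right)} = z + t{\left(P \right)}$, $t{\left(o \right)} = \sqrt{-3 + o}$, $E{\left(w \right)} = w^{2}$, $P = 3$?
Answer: $336$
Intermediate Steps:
$R{\left(z \right)} = z$ ($R{\left(z \right)} = z + \sqrt{-3 + 3} = z + \sqrt{0} = z + 0 = z$)
$\left(-222 - -243\right) R{\left(E{\left(4 \right)} \right)} = \left(-222 - -243\right) 4^{2} = \left(-222 + 243\right) 16 = 21 \cdot 16 = 336$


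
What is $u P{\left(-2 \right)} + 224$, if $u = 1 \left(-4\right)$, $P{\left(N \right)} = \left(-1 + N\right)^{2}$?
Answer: $188$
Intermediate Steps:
$u = -4$
$u P{\left(-2 \right)} + 224 = - 4 \left(-1 - 2\right)^{2} + 224 = - 4 \left(-3\right)^{2} + 224 = \left(-4\right) 9 + 224 = -36 + 224 = 188$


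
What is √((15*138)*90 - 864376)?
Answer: 2*I*√169519 ≈ 823.45*I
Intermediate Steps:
√((15*138)*90 - 864376) = √(2070*90 - 864376) = √(186300 - 864376) = √(-678076) = 2*I*√169519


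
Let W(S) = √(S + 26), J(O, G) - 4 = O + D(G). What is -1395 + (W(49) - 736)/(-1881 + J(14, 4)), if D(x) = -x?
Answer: -2603729/1867 - 5*√3/1867 ≈ -1394.6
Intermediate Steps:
J(O, G) = 4 + O - G (J(O, G) = 4 + (O - G) = 4 + O - G)
W(S) = √(26 + S)
-1395 + (W(49) - 736)/(-1881 + J(14, 4)) = -1395 + (√(26 + 49) - 736)/(-1881 + (4 + 14 - 1*4)) = -1395 + (√75 - 736)/(-1881 + (4 + 14 - 4)) = -1395 + (5*√3 - 736)/(-1881 + 14) = -1395 + (-736 + 5*√3)/(-1867) = -1395 + (-736 + 5*√3)*(-1/1867) = -1395 + (736/1867 - 5*√3/1867) = -2603729/1867 - 5*√3/1867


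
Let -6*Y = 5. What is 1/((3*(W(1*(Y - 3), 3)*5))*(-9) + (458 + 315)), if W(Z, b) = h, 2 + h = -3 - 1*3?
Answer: 1/1853 ≈ 0.00053967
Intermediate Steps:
Y = -⅚ (Y = -⅙*5 = -⅚ ≈ -0.83333)
h = -8 (h = -2 + (-3 - 1*3) = -2 + (-3 - 3) = -2 - 6 = -8)
W(Z, b) = -8
1/((3*(W(1*(Y - 3), 3)*5))*(-9) + (458 + 315)) = 1/((3*(-8*5))*(-9) + (458 + 315)) = 1/((3*(-40))*(-9) + 773) = 1/(-120*(-9) + 773) = 1/(1080 + 773) = 1/1853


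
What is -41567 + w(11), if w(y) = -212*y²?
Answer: -67219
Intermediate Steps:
-41567 + w(11) = -41567 - 212*11² = -41567 - 212*121 = -41567 - 25652 = -67219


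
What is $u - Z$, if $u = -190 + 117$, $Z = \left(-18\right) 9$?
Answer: $89$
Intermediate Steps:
$Z = -162$
$u = -73$
$u - Z = -73 - -162 = -73 + 162 = 89$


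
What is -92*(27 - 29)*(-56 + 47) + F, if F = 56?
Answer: -1600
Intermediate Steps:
-92*(27 - 29)*(-56 + 47) + F = -92*(27 - 29)*(-56 + 47) + 56 = -(-184)*(-9) + 56 = -92*18 + 56 = -1656 + 56 = -1600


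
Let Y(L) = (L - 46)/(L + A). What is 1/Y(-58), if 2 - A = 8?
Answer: 8/13 ≈ 0.61539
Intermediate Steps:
A = -6 (A = 2 - 1*8 = 2 - 8 = -6)
Y(L) = (-46 + L)/(-6 + L) (Y(L) = (L - 46)/(L - 6) = (-46 + L)/(-6 + L))
1/Y(-58) = 1/((-46 - 58)/(-6 - 58)) = 1/(-104/(-64)) = 1/(-1/64*(-104)) = 1/(13/8) = 8/13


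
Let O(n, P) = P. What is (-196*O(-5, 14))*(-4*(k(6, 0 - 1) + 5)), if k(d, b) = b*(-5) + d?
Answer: 175616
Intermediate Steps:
k(d, b) = d - 5*b (k(d, b) = -5*b + d = d - 5*b)
(-196*O(-5, 14))*(-4*(k(6, 0 - 1) + 5)) = (-196*14)*(-4*((6 - 5*(0 - 1)) + 5)) = -(-10976)*((6 - 5*(-1)) + 5) = -(-10976)*((6 + 5) + 5) = -(-10976)*(11 + 5) = -(-10976)*16 = -2744*(-64) = 175616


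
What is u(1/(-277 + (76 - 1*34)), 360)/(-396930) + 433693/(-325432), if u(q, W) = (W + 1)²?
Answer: -107278193081/64586861880 ≈ -1.6610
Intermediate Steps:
u(q, W) = (1 + W)²
u(1/(-277 + (76 - 1*34)), 360)/(-396930) + 433693/(-325432) = (1 + 360)²/(-396930) + 433693/(-325432) = 361²*(-1/396930) + 433693*(-1/325432) = 130321*(-1/396930) - 433693/325432 = -130321/396930 - 433693/325432 = -107278193081/64586861880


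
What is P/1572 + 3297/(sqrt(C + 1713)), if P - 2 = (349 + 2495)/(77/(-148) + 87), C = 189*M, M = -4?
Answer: 223255/10060014 + 1099*sqrt(957)/319 ≈ 106.60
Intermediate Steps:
C = -756 (C = 189*(-4) = -756)
P = 446510/12799 (P = 2 + (349 + 2495)/(77/(-148) + 87) = 2 + 2844/(77*(-1/148) + 87) = 2 + 2844/(-77/148 + 87) = 2 + 2844/(12799/148) = 2 + 2844*(148/12799) = 2 + 420912/12799 = 446510/12799 ≈ 34.886)
P/1572 + 3297/(sqrt(C + 1713)) = (446510/12799)/1572 + 3297/(sqrt(-756 + 1713)) = (446510/12799)*(1/1572) + 3297/(sqrt(957)) = 223255/10060014 + 3297*(sqrt(957)/957) = 223255/10060014 + 1099*sqrt(957)/319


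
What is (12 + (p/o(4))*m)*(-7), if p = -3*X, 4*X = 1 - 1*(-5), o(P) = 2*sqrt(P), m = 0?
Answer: -84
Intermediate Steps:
X = 3/2 (X = (1 - 1*(-5))/4 = (1 + 5)/4 = (1/4)*6 = 3/2 ≈ 1.5000)
p = -9/2 (p = -3*3/2 = -9/2 ≈ -4.5000)
(12 + (p/o(4))*m)*(-7) = (12 + (-9/2/(2*sqrt(4)))*0)*(-7) = (12 + (-9/2/(2*2))*0)*(-7) = (12 + (-9/2/4)*0)*(-7) = (12 + ((1/4)*(-9/2))*0)*(-7) = (12 - 9/8*0)*(-7) = (12 + 0)*(-7) = 12*(-7) = -84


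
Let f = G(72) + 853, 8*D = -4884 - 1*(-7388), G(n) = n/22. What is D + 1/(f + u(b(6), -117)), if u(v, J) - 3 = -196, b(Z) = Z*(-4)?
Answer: 2283659/7296 ≈ 313.00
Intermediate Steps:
b(Z) = -4*Z
G(n) = n/22 (G(n) = n*(1/22) = n/22)
u(v, J) = -193 (u(v, J) = 3 - 196 = -193)
D = 313 (D = (-4884 - 1*(-7388))/8 = (-4884 + 7388)/8 = (1/8)*2504 = 313)
f = 9419/11 (f = (1/22)*72 + 853 = 36/11 + 853 = 9419/11 ≈ 856.27)
D + 1/(f + u(b(6), -117)) = 313 + 1/(9419/11 - 193) = 313 + 1/(7296/11) = 313 + 11/7296 = 2283659/7296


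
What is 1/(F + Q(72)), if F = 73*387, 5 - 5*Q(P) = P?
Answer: 5/141188 ≈ 3.5414e-5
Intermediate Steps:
Q(P) = 1 - P/5
F = 28251
1/(F + Q(72)) = 1/(28251 + (1 - ⅕*72)) = 1/(28251 + (1 - 72/5)) = 1/(28251 - 67/5) = 1/(141188/5) = 5/141188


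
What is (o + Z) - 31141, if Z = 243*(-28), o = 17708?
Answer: -20237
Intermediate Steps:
Z = -6804
(o + Z) - 31141 = (17708 - 6804) - 31141 = 10904 - 31141 = -20237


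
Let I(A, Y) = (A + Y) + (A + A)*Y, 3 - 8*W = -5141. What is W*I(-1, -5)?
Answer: 2572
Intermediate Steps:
W = 643 (W = 3/8 - ⅛*(-5141) = 3/8 + 5141/8 = 643)
I(A, Y) = A + Y + 2*A*Y (I(A, Y) = (A + Y) + (2*A)*Y = (A + Y) + 2*A*Y = A + Y + 2*A*Y)
W*I(-1, -5) = 643*(-1 - 5 + 2*(-1)*(-5)) = 643*(-1 - 5 + 10) = 643*4 = 2572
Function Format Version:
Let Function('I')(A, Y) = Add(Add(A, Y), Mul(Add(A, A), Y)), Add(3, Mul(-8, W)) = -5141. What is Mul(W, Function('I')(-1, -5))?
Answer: 2572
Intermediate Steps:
W = 643 (W = Add(Rational(3, 8), Mul(Rational(-1, 8), -5141)) = Add(Rational(3, 8), Rational(5141, 8)) = 643)
Function('I')(A, Y) = Add(A, Y, Mul(2, A, Y)) (Function('I')(A, Y) = Add(Add(A, Y), Mul(Mul(2, A), Y)) = Add(Add(A, Y), Mul(2, A, Y)) = Add(A, Y, Mul(2, A, Y)))
Mul(W, Function('I')(-1, -5)) = Mul(643, Add(-1, -5, Mul(2, -1, -5))) = Mul(643, Add(-1, -5, 10)) = Mul(643, 4) = 2572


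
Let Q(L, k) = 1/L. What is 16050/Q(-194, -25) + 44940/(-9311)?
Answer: -28991705640/9311 ≈ -3.1137e+6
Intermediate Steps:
16050/Q(-194, -25) + 44940/(-9311) = 16050/(1/(-194)) + 44940/(-9311) = 16050/(-1/194) + 44940*(-1/9311) = 16050*(-194) - 44940/9311 = -3113700 - 44940/9311 = -28991705640/9311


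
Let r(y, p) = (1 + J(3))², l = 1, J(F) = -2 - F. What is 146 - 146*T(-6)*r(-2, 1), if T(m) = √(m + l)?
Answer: 146 - 2336*I*√5 ≈ 146.0 - 5223.5*I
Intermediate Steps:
r(y, p) = 16 (r(y, p) = (1 + (-2 - 1*3))² = (1 + (-2 - 3))² = (1 - 5)² = (-4)² = 16)
T(m) = √(1 + m) (T(m) = √(m + 1) = √(1 + m))
146 - 146*T(-6)*r(-2, 1) = 146 - 146*√(1 - 6)*16 = 146 - 146*√(-5)*16 = 146 - 146*I*√5*16 = 146 - 2336*I*√5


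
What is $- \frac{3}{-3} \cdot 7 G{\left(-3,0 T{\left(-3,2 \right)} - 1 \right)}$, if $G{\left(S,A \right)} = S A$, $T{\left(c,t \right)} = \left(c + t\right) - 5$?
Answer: $21$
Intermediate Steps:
$T{\left(c,t \right)} = -5 + c + t$
$G{\left(S,A \right)} = A S$
$- \frac{3}{-3} \cdot 7 G{\left(-3,0 T{\left(-3,2 \right)} - 1 \right)} = - \frac{3}{-3} \cdot 7 \left(0 \left(-5 - 3 + 2\right) - 1\right) \left(-3\right) = \left(-3\right) \left(- \frac{1}{3}\right) 7 \left(0 \left(-6\right) - 1\right) \left(-3\right) = 1 \cdot 7 \left(0 - 1\right) \left(-3\right) = 7 \left(\left(-1\right) \left(-3\right)\right) = 7 \cdot 3 = 21$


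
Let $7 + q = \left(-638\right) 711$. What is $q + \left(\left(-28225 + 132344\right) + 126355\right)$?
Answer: $-223151$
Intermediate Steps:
$q = -453625$ ($q = -7 - 453618 = -453625$)
$q + \left(\left(-28225 + 132344\right) + 126355\right) = -453625 + \left(\left(-28225 + 132344\right) + 126355\right) = -453625 + \left(104119 + 126355\right) = -453625 + 230474 = -223151$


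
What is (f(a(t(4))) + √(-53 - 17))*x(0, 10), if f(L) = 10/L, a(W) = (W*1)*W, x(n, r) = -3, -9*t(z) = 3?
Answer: -270 - 3*I*√70 ≈ -270.0 - 25.1*I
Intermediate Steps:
t(z) = -⅓ (t(z) = -⅑*3 = -⅓)
a(W) = W² (a(W) = W*W = W²)
(f(a(t(4))) + √(-53 - 17))*x(0, 10) = (10/((-⅓)²) + √(-53 - 17))*(-3) = (10/(⅑) + √(-70))*(-3) = (10*9 + I*√70)*(-3) = (90 + I*√70)*(-3) = -270 - 3*I*√70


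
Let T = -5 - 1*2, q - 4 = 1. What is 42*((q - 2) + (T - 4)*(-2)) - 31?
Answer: 1019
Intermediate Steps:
q = 5 (q = 4 + 1 = 5)
T = -7 (T = -5 - 2 = -7)
42*((q - 2) + (T - 4)*(-2)) - 31 = 42*((5 - 2) + (-7 - 4)*(-2)) - 31 = 42*(3 - 11*(-2)) - 31 = 42*(3 + 22) - 31 = 42*25 - 31 = 1050 - 31 = 1019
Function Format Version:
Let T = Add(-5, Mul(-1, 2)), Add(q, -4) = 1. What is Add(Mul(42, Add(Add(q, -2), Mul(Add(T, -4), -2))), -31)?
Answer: 1019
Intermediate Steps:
q = 5 (q = Add(4, 1) = 5)
T = -7 (T = Add(-5, -2) = -7)
Add(Mul(42, Add(Add(q, -2), Mul(Add(T, -4), -2))), -31) = Add(Mul(42, Add(Add(5, -2), Mul(Add(-7, -4), -2))), -31) = Add(Mul(42, Add(3, Mul(-11, -2))), -31) = Add(Mul(42, Add(3, 22)), -31) = Add(Mul(42, 25), -31) = Add(1050, -31) = 1019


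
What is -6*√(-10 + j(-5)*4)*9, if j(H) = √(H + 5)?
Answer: -54*I*√10 ≈ -170.76*I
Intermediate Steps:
j(H) = √(5 + H)
-6*√(-10 + j(-5)*4)*9 = -6*√(-10 + √(5 - 5)*4)*9 = -6*√(-10 + √0*4)*9 = -6*√(-10 + 0*4)*9 = -6*√(-10 + 0)*9 = -6*I*√10*9 = -54*I*√10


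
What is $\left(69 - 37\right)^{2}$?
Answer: $1024$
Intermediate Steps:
$\left(69 - 37\right)^{2} = 32^{2} = 1024$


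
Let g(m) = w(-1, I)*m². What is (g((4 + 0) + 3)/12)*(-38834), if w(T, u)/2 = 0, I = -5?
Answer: 0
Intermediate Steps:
w(T, u) = 0 (w(T, u) = 2*0 = 0)
g(m) = 0 (g(m) = 0*m² = 0)
(g((4 + 0) + 3)/12)*(-38834) = (0/12)*(-38834) = (0*(1/12))*(-38834) = 0*(-38834) = 0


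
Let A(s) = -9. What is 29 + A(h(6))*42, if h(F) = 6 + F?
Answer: -349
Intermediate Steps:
29 + A(h(6))*42 = 29 - 9*42 = 29 - 378 = -349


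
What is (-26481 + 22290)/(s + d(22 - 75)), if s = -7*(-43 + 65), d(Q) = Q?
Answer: 1397/69 ≈ 20.246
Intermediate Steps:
s = -154 (s = -7*22 = -154)
(-26481 + 22290)/(s + d(22 - 75)) = (-26481 + 22290)/(-154 + (22 - 75)) = -4191/(-154 - 53) = -4191/(-207) = -4191*(-1/207) = 1397/69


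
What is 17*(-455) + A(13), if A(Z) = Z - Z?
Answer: -7735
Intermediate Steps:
A(Z) = 0
17*(-455) + A(13) = 17*(-455) + 0 = -7735 + 0 = -7735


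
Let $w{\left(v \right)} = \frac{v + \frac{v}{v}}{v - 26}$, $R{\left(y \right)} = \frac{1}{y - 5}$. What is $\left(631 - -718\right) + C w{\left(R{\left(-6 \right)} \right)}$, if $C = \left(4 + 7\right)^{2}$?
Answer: $\frac{385953}{287} \approx 1344.8$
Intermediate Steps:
$R{\left(y \right)} = \frac{1}{-5 + y}$
$w{\left(v \right)} = \frac{1 + v}{-26 + v}$ ($w{\left(v \right)} = \frac{v + 1}{-26 + v} = \frac{1 + v}{-26 + v}$)
$C = 121$ ($C = 11^{2} = 121$)
$\left(631 - -718\right) + C w{\left(R{\left(-6 \right)} \right)} = \left(631 - -718\right) + 121 \frac{1 + \frac{1}{-5 - 6}}{-26 + \frac{1}{-5 - 6}} = \left(631 + 718\right) + 121 \frac{1 + \frac{1}{-11}}{-26 + \frac{1}{-11}} = 1349 + 121 \frac{1 - \frac{1}{11}}{-26 - \frac{1}{11}} = 1349 + 121 \frac{1}{- \frac{287}{11}} \cdot \frac{10}{11} = 1349 + 121 \left(\left(- \frac{11}{287}\right) \frac{10}{11}\right) = 1349 + 121 \left(- \frac{10}{287}\right) = 1349 - \frac{1210}{287} = \frac{385953}{287}$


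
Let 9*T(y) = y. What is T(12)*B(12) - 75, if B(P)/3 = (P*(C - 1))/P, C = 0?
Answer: -79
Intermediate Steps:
T(y) = y/9
B(P) = -3 (B(P) = 3*((P*(0 - 1))/P) = 3*((P*(-1))/P) = 3*((-P)/P) = 3*(-1) = -3)
T(12)*B(12) - 75 = ((⅑)*12)*(-3) - 75 = (4/3)*(-3) - 75 = -4 - 75 = -79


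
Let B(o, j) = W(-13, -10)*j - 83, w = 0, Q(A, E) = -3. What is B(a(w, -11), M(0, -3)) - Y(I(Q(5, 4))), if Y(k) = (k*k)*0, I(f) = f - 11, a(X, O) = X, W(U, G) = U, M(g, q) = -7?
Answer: 8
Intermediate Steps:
B(o, j) = -83 - 13*j (B(o, j) = -13*j - 83 = -83 - 13*j)
I(f) = -11 + f
Y(k) = 0 (Y(k) = k**2*0 = 0)
B(a(w, -11), M(0, -3)) - Y(I(Q(5, 4))) = (-83 - 13*(-7)) - 1*0 = (-83 + 91) + 0 = 8 + 0 = 8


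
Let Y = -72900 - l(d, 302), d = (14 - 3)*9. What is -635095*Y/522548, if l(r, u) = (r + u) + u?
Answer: 46744897285/522548 ≈ 89456.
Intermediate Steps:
d = 99 (d = 11*9 = 99)
l(r, u) = r + 2*u
Y = -73603 (Y = -72900 - (99 + 2*302) = -72900 - (99 + 604) = -72900 - 1*703 = -72900 - 703 = -73603)
-635095*Y/522548 = -635095/(522548/(-73603)) = -635095/(522548*(-1/73603)) = -635095/(-522548/73603) = -635095*(-73603/522548) = 46744897285/522548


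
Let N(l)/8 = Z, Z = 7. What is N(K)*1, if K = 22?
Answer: 56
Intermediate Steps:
N(l) = 56 (N(l) = 8*7 = 56)
N(K)*1 = 56*1 = 56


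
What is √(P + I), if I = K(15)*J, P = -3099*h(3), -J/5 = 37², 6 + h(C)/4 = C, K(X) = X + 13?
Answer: 2*I*√38618 ≈ 393.03*I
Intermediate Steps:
K(X) = 13 + X
h(C) = -24 + 4*C
J = -6845 (J = -5*37² = -5*1369 = -6845)
P = 37188 (P = -3099*(-24 + 4*3) = -3099*(-24 + 12) = -3099*(-12) = 37188)
I = -191660 (I = (13 + 15)*(-6845) = 28*(-6845) = -191660)
√(P + I) = √(37188 - 191660) = √(-154472) = 2*I*√38618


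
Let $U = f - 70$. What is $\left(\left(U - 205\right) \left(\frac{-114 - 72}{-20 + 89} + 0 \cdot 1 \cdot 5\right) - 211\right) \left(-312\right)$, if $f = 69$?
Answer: $- \frac{2470728}{23} \approx -1.0742 \cdot 10^{5}$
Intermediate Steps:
$U = -1$ ($U = 69 - 70 = -1$)
$\left(\left(U - 205\right) \left(\frac{-114 - 72}{-20 + 89} + 0 \cdot 1 \cdot 5\right) - 211\right) \left(-312\right) = \left(\left(-1 - 205\right) \left(\frac{-114 - 72}{-20 + 89} + 0 \cdot 1 \cdot 5\right) - 211\right) \left(-312\right) = \left(- 206 \left(- \frac{186}{69} + 0 \cdot 5\right) - 211\right) \left(-312\right) = \left(- 206 \left(\left(-186\right) \frac{1}{69} + 0\right) - 211\right) \left(-312\right) = \left(- 206 \left(- \frac{62}{23} + 0\right) - 211\right) \left(-312\right) = \left(\left(-206\right) \left(- \frac{62}{23}\right) - 211\right) \left(-312\right) = \left(\frac{12772}{23} - 211\right) \left(-312\right) = \frac{7919}{23} \left(-312\right) = - \frac{2470728}{23}$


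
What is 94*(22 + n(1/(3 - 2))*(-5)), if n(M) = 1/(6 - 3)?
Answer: 5734/3 ≈ 1911.3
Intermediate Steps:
n(M) = ⅓ (n(M) = 1/3 = ⅓)
94*(22 + n(1/(3 - 2))*(-5)) = 94*(22 + (⅓)*(-5)) = 94*(22 - 5/3) = 94*(61/3) = 5734/3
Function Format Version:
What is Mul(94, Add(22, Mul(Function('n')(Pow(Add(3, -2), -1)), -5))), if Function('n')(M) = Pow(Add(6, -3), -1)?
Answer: Rational(5734, 3) ≈ 1911.3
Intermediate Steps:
Function('n')(M) = Rational(1, 3) (Function('n')(M) = Pow(3, -1) = Rational(1, 3))
Mul(94, Add(22, Mul(Function('n')(Pow(Add(3, -2), -1)), -5))) = Mul(94, Add(22, Mul(Rational(1, 3), -5))) = Mul(94, Add(22, Rational(-5, 3))) = Mul(94, Rational(61, 3)) = Rational(5734, 3)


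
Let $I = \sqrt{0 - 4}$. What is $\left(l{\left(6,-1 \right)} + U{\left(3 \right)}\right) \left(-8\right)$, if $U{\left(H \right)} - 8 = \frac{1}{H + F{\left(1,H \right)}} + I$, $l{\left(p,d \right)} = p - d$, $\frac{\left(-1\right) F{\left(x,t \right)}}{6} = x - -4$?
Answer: $- \frac{3232}{27} - 16 i \approx -119.7 - 16.0 i$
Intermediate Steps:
$F{\left(x,t \right)} = -24 - 6 x$ ($F{\left(x,t \right)} = - 6 \left(x - -4\right) = - 6 \left(x + 4\right) = - 6 \left(4 + x\right) = -24 - 6 x$)
$I = 2 i$ ($I = \sqrt{-4} = 2 i \approx 2.0 i$)
$U{\left(H \right)} = 8 + \frac{1}{-30 + H} + 2 i$ ($U{\left(H \right)} = 8 + \left(\frac{1}{H - 30} + 2 i\right) = 8 + \left(\frac{1}{-30 + H} + 2 i\right) = 8 + \frac{1}{-30 + H} + 2 i$)
$\left(l{\left(6,-1 \right)} + U{\left(3 \right)}\right) \left(-8\right) = \left(\left(6 - -1\right) + \frac{-239 - 60 i + 2 \cdot 3 \left(4 + i\right)}{-30 + 3}\right) \left(-8\right) = \left(\left(6 + 1\right) + \frac{-239 - 60 i + \left(24 + 6 i\right)}{-27}\right) \left(-8\right) = \left(7 - \frac{-215 - 54 i}{27}\right) \left(-8\right) = \left(7 + \left(\frac{215}{27} + 2 i\right)\right) \left(-8\right) = \left(\frac{404}{27} + 2 i\right) \left(-8\right) = - \frac{3232}{27} - 16 i$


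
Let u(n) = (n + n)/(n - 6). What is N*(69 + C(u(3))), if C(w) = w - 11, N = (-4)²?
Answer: 896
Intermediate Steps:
N = 16
u(n) = 2*n/(-6 + n) (u(n) = (2*n)/(-6 + n) = 2*n/(-6 + n))
C(w) = -11 + w
N*(69 + C(u(3))) = 16*(69 + (-11 + 2*3/(-6 + 3))) = 16*(69 + (-11 + 2*3/(-3))) = 16*(69 + (-11 + 2*3*(-⅓))) = 16*(69 + (-11 - 2)) = 16*(69 - 13) = 16*56 = 896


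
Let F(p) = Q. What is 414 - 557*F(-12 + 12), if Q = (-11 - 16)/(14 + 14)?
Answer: 26631/28 ≈ 951.11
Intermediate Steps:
Q = -27/28 ≈ -0.96429
F(p) = -27/28
414 - 557*F(-12 + 12) = 414 - 557*(-27/28) = 414 + 15039/28 = 26631/28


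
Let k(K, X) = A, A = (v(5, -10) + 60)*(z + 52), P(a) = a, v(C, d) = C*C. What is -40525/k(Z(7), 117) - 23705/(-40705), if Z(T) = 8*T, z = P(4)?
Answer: -1254477/158168 ≈ -7.9313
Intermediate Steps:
v(C, d) = C²
z = 4
A = 4760 (A = (5² + 60)*(4 + 52) = (25 + 60)*56 = 85*56 = 4760)
k(K, X) = 4760
-40525/k(Z(7), 117) - 23705/(-40705) = -40525/4760 - 23705/(-40705) = -40525*1/4760 - 23705*(-1/40705) = -8105/952 + 4741/8141 = -1254477/158168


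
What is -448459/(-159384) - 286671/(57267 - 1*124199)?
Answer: 652646797/91964568 ≈ 7.0967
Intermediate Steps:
-448459/(-159384) - 286671/(57267 - 1*124199) = -448459*(-1/159384) - 286671/(57267 - 124199) = 448459/159384 - 286671/(-66932) = 448459/159384 - 286671*(-1/66932) = 448459/159384 + 286671/66932 = 652646797/91964568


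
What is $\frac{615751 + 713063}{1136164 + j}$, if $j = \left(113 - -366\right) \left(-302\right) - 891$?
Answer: $\frac{442938}{330205} \approx 1.3414$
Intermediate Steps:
$j = -145549$ ($j = \left(113 + 366\right) \left(-302\right) - 891 = 479 \left(-302\right) - 891 = -144658 - 891 = -145549$)
$\frac{615751 + 713063}{1136164 + j} = \frac{615751 + 713063}{1136164 - 145549} = \frac{1328814}{990615} = 1328814 \cdot \frac{1}{990615} = \frac{442938}{330205}$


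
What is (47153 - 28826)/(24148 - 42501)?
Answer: -18327/18353 ≈ -0.99858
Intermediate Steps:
(47153 - 28826)/(24148 - 42501) = 18327/(-18353) = 18327*(-1/18353) = -18327/18353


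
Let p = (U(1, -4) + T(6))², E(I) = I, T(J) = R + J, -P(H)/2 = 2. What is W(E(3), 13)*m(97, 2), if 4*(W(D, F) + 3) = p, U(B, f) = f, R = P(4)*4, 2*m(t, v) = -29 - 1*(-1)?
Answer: -644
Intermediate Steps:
P(H) = -4 (P(H) = -2*2 = -4)
m(t, v) = -14 (m(t, v) = (-29 - 1*(-1))/2 = (-29 + 1)/2 = (½)*(-28) = -14)
R = -16 (R = -4*4 = -16)
T(J) = -16 + J
p = 196 (p = (-4 + (-16 + 6))² = (-4 - 10)² = (-14)² = 196)
W(D, F) = 46 (W(D, F) = -3 + (¼)*196 = -3 + 49 = 46)
W(E(3), 13)*m(97, 2) = 46*(-14) = -644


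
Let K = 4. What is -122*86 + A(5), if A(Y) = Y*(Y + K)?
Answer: -10447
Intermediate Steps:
A(Y) = Y*(4 + Y) (A(Y) = Y*(Y + 4) = Y*(4 + Y))
-122*86 + A(5) = -122*86 + 5*(4 + 5) = -10492 + 5*9 = -10492 + 45 = -10447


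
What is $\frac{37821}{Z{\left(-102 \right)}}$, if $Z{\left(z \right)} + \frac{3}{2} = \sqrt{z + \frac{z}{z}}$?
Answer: $- \frac{32418}{59} - \frac{21612 i \sqrt{101}}{59} \approx -549.46 - 3681.3 i$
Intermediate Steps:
$Z{\left(z \right)} = - \frac{3}{2} + \sqrt{1 + z}$ ($Z{\left(z \right)} = - \frac{3}{2} + \sqrt{z + \frac{z}{z}} = - \frac{3}{2} + \sqrt{z + 1} = - \frac{3}{2} + \sqrt{1 + z}$)
$\frac{37821}{Z{\left(-102 \right)}} = \frac{37821}{- \frac{3}{2} + \sqrt{1 - 102}} = \frac{37821}{- \frac{3}{2} + \sqrt{-101}} = \frac{37821}{- \frac{3}{2} + i \sqrt{101}}$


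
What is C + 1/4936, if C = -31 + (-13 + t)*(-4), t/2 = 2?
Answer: 24681/4936 ≈ 5.0002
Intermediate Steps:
t = 4 (t = 2*2 = 4)
C = 5 (C = -31 + (-13 + 4)*(-4) = -31 - 9*(-4) = -31 + 36 = 5)
C + 1/4936 = 5 + 1/4936 = 24681/4936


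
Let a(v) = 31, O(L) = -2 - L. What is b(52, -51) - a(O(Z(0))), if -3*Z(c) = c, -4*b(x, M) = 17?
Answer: -141/4 ≈ -35.250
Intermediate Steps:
b(x, M) = -17/4 (b(x, M) = -1/4*17 = -17/4)
Z(c) = -c/3
b(52, -51) - a(O(Z(0))) = -17/4 - 1*31 = -17/4 - 31 = -141/4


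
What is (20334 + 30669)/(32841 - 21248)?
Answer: 51003/11593 ≈ 4.3995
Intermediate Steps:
(20334 + 30669)/(32841 - 21248) = 51003/11593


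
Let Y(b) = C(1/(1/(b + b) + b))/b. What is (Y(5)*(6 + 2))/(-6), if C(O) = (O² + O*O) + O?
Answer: -568/7803 ≈ -0.072793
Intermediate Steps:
C(O) = O + 2*O² (C(O) = (O² + O²) + O = 2*O² + O = O + 2*O²)
Y(b) = (1 + 2/(b + 1/(2*b)))/(b*(b + 1/(2*b))) (Y(b) = ((1 + 2/(1/(b + b) + b))/(1/(b + b) + b))/b = ((1 + 2/(1/(2*b) + b))/(1/(2*b) + b))/b = ((1 + 2/(b + 1/(2*b)))/(b + 1/(2*b)))/b = (1 + 2/(b + 1/(2*b)))/(b*(b + 1/(2*b))))
(Y(5)*(6 + 2))/(-6) = ((2*(1 + 2*5² + 4*5)/(1 + 2*5²)²)*(6 + 2))/(-6) = ((2*(1 + 2*25 + 20)/(1 + 2*25)²)*8)*(-⅙) = ((2*(1 + 50 + 20)/(1 + 50)²)*8)*(-⅙) = ((2*71/51²)*8)*(-⅙) = ((2*(1/2601)*71)*8)*(-⅙) = ((142/2601)*8)*(-⅙) = (1136/2601)*(-⅙) = -568/7803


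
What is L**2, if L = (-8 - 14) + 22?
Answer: 0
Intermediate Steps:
L = 0 (L = -22 + 22 = 0)
L**2 = 0**2 = 0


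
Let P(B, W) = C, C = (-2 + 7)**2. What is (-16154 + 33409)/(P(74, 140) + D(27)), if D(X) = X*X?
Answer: 595/26 ≈ 22.885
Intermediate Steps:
C = 25 (C = 5**2 = 25)
P(B, W) = 25
D(X) = X**2
(-16154 + 33409)/(P(74, 140) + D(27)) = (-16154 + 33409)/(25 + 27**2) = 17255/(25 + 729) = 17255/754 = 17255*(1/754) = 595/26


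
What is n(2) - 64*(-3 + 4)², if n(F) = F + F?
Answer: -60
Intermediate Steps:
n(F) = 2*F
n(2) - 64*(-3 + 4)² = 2*2 - 64*(-3 + 4)² = 4 - 64*1² = 4 - 64*1 = 4 - 64 = -60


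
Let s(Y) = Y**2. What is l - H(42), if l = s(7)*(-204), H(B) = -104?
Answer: -9892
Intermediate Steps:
l = -9996 (l = 7**2*(-204) = 49*(-204) = -9996)
l - H(42) = -9996 - 1*(-104) = -9996 + 104 = -9892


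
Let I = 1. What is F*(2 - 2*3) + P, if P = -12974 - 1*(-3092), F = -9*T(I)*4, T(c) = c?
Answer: -9738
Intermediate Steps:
F = -36 (F = -9*1*4 = -9*4 = -36)
P = -9882 (P = -12974 + 3092 = -9882)
F*(2 - 2*3) + P = -36*(2 - 2*3) - 9882 = -36*(2 - 6) - 9882 = -36*(-4) - 9882 = 144 - 9882 = -9738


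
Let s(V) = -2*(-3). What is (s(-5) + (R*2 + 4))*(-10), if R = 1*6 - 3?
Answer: -160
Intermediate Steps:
s(V) = 6
R = 3 (R = 6 - 3 = 3)
(s(-5) + (R*2 + 4))*(-10) = (6 + (3*2 + 4))*(-10) = (6 + (6 + 4))*(-10) = (6 + 10)*(-10) = 16*(-10) = -160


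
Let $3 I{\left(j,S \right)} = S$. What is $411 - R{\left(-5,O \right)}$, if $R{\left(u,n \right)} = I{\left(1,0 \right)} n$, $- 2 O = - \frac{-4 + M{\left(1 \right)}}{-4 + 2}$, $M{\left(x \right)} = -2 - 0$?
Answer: $411$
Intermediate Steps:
$M{\left(x \right)} = -2$ ($M{\left(x \right)} = -2 + 0 = -2$)
$I{\left(j,S \right)} = \frac{S}{3}$
$O = \frac{3}{2}$ ($O = - \frac{\left(-1\right) \frac{-4 - 2}{-4 + 2}}{2} = - \frac{\left(-1\right) \left(- \frac{6}{-2}\right)}{2} = - \frac{\left(-1\right) \left(\left(-6\right) \left(- \frac{1}{2}\right)\right)}{2} = - \frac{\left(-1\right) 3}{2} = \left(- \frac{1}{2}\right) \left(-3\right) = \frac{3}{2} \approx 1.5$)
$R{\left(u,n \right)} = 0$ ($R{\left(u,n \right)} = \frac{1}{3} \cdot 0 n = 0 n = 0$)
$411 - R{\left(-5,O \right)} = 411 - 0 = 411 + 0 = 411$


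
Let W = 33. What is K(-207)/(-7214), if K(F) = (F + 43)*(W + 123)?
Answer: 12792/3607 ≈ 3.5464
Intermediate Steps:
K(F) = 6708 + 156*F (K(F) = (F + 43)*(33 + 123) = (43 + F)*156 = 6708 + 156*F)
K(-207)/(-7214) = (6708 + 156*(-207))/(-7214) = (6708 - 32292)*(-1/7214) = -25584*(-1/7214) = 12792/3607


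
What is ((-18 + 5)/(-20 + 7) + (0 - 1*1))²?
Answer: 0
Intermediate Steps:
((-18 + 5)/(-20 + 7) + (0 - 1*1))² = (-13/(-13) + (0 - 1))² = (-13*(-1/13) - 1)² = (1 - 1)² = 0² = 0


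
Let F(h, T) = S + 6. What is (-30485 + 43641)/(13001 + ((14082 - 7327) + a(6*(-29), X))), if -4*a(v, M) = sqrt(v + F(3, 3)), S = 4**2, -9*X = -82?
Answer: 519819872/780599091 + 13156*I*sqrt(38)/780599091 ≈ 0.66592 + 0.00010389*I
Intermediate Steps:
X = 82/9 (X = -1/9*(-82) = 82/9 ≈ 9.1111)
S = 16
F(h, T) = 22 (F(h, T) = 16 + 6 = 22)
a(v, M) = -sqrt(22 + v)/4 (a(v, M) = -sqrt(v + 22)/4 = -sqrt(22 + v)/4)
(-30485 + 43641)/(13001 + ((14082 - 7327) + a(6*(-29), X))) = (-30485 + 43641)/(13001 + ((14082 - 7327) - sqrt(22 + 6*(-29))/4)) = 13156/(13001 + (6755 - sqrt(22 - 174)/4)) = 13156/(13001 + (6755 - I*sqrt(38)/2)) = 13156/(19756 - I*sqrt(38)/2)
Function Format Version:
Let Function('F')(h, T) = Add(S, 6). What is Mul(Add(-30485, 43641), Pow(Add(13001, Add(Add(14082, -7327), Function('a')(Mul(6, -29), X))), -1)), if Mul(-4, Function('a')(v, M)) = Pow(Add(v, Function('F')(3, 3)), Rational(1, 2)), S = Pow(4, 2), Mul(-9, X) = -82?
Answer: Add(Rational(519819872, 780599091), Mul(Rational(13156, 780599091), I, Pow(38, Rational(1, 2)))) ≈ Add(0.66592, Mul(0.00010389, I))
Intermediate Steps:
X = Rational(82, 9) (X = Mul(Rational(-1, 9), -82) = Rational(82, 9) ≈ 9.1111)
S = 16
Function('F')(h, T) = 22 (Function('F')(h, T) = Add(16, 6) = 22)
Function('a')(v, M) = Mul(Rational(-1, 4), Pow(Add(22, v), Rational(1, 2))) (Function('a')(v, M) = Mul(Rational(-1, 4), Pow(Add(v, 22), Rational(1, 2))) = Mul(Rational(-1, 4), Pow(Add(22, v), Rational(1, 2))))
Mul(Add(-30485, 43641), Pow(Add(13001, Add(Add(14082, -7327), Function('a')(Mul(6, -29), X))), -1)) = Mul(Add(-30485, 43641), Pow(Add(13001, Add(Add(14082, -7327), Mul(Rational(-1, 4), Pow(Add(22, Mul(6, -29)), Rational(1, 2))))), -1)) = Mul(13156, Pow(Add(13001, Add(6755, Mul(Rational(-1, 4), Pow(Add(22, -174), Rational(1, 2))))), -1)) = Mul(13156, Pow(Add(13001, Add(6755, Mul(Rational(-1, 4), Pow(-152, Rational(1, 2))))), -1)) = Mul(13156, Pow(Add(13001, Add(6755, Mul(Rational(-1, 4), Mul(2, I, Pow(38, Rational(1, 2)))))), -1)) = Mul(13156, Pow(Add(13001, Add(6755, Mul(Rational(-1, 2), I, Pow(38, Rational(1, 2))))), -1)) = Mul(13156, Pow(Add(19756, Mul(Rational(-1, 2), I, Pow(38, Rational(1, 2)))), -1))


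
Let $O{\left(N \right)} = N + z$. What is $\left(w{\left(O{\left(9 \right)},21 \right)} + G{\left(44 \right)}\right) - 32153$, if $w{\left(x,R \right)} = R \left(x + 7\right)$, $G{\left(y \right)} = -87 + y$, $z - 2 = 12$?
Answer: $-31566$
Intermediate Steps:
$z = 14$ ($z = 2 + 12 = 14$)
$O{\left(N \right)} = 14 + N$ ($O{\left(N \right)} = N + 14 = 14 + N$)
$w{\left(x,R \right)} = R \left(7 + x\right)$
$\left(w{\left(O{\left(9 \right)},21 \right)} + G{\left(44 \right)}\right) - 32153 = \left(21 \left(7 + \left(14 + 9\right)\right) + \left(-87 + 44\right)\right) - 32153 = \left(21 \left(7 + 23\right) - 43\right) - 32153 = \left(21 \cdot 30 - 43\right) - 32153 = \left(630 - 43\right) - 32153 = 587 - 32153 = -31566$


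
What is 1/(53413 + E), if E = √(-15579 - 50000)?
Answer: 53413/2853014148 - I*√65579/2853014148 ≈ 1.8722e-5 - 8.9759e-8*I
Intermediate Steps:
E = I*√65579 (E = √(-65579) = I*√65579 ≈ 256.08*I)
1/(53413 + E) = 1/(53413 + I*√65579)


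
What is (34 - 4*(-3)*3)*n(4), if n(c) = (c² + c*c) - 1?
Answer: 2170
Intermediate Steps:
n(c) = -1 + 2*c² (n(c) = (c² + c²) - 1 = 2*c² - 1 = -1 + 2*c²)
(34 - 4*(-3)*3)*n(4) = (34 - 4*(-3)*3)*(-1 + 2*4²) = (34 + 12*3)*(-1 + 2*16) = (34 + 36)*(-1 + 32) = 70*31 = 2170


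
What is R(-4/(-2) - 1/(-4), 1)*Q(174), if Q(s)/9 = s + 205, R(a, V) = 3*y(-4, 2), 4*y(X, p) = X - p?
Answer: -30699/2 ≈ -15350.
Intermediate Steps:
y(X, p) = -p/4 + X/4 (y(X, p) = (X - p)/4 = -p/4 + X/4)
R(a, V) = -9/2 (R(a, V) = 3*(-¼*2 + (¼)*(-4)) = 3*(-½ - 1) = 3*(-3/2) = -9/2)
Q(s) = 1845 + 9*s (Q(s) = 9*(s + 205) = 9*(205 + s) = 1845 + 9*s)
R(-4/(-2) - 1/(-4), 1)*Q(174) = -9*(1845 + 9*174)/2 = -9*(1845 + 1566)/2 = -9/2*3411 = -30699/2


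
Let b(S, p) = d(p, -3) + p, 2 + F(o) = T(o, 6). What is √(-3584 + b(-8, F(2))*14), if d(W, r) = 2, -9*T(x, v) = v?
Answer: 14*I*√165/3 ≈ 59.944*I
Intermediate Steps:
T(x, v) = -v/9
F(o) = -8/3 (F(o) = -2 - ⅑*6 = -2 - ⅔ = -8/3)
b(S, p) = 2 + p
√(-3584 + b(-8, F(2))*14) = √(-3584 + (2 - 8/3)*14) = √(-3584 - ⅔*14) = √(-3584 - 28/3) = √(-10780/3) = 14*I*√165/3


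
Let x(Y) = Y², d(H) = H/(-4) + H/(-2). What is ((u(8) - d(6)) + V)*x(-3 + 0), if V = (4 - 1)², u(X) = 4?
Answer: 315/2 ≈ 157.50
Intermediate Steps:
d(H) = -3*H/4 (d(H) = H*(-¼) + H*(-½) = -H/4 - H/2 = -3*H/4)
V = 9 (V = 3² = 9)
((u(8) - d(6)) + V)*x(-3 + 0) = ((4 - (-3)*6/4) + 9)*(-3 + 0)² = ((4 - 1*(-9/2)) + 9)*(-3)² = ((4 + 9/2) + 9)*9 = (17/2 + 9)*9 = (35/2)*9 = 315/2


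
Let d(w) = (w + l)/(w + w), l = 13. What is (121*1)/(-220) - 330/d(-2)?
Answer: 2389/20 ≈ 119.45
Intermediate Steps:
d(w) = (13 + w)/(2*w) (d(w) = (w + 13)/(w + w) = (13 + w)/((2*w)) = (13 + w)*(1/(2*w)) = (13 + w)/(2*w))
(121*1)/(-220) - 330/d(-2) = (121*1)/(-220) - 330*(-4/(13 - 2)) = 121*(-1/220) - 330/((1/2)*(-1/2)*11) = -11/20 - 330/(-11/4) = -11/20 - 330*(-4/11) = -11/20 + 120 = 2389/20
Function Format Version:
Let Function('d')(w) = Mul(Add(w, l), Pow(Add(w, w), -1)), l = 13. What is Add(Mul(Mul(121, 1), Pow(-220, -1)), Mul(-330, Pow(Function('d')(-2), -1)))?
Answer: Rational(2389, 20) ≈ 119.45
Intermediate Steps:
Function('d')(w) = Mul(Rational(1, 2), Pow(w, -1), Add(13, w)) (Function('d')(w) = Mul(Add(w, 13), Pow(Add(w, w), -1)) = Mul(Add(13, w), Pow(Mul(2, w), -1)) = Mul(Add(13, w), Mul(Rational(1, 2), Pow(w, -1))) = Mul(Rational(1, 2), Pow(w, -1), Add(13, w)))
Add(Mul(Mul(121, 1), Pow(-220, -1)), Mul(-330, Pow(Function('d')(-2), -1))) = Add(Mul(Mul(121, 1), Pow(-220, -1)), Mul(-330, Pow(Mul(Rational(1, 2), Pow(-2, -1), Add(13, -2)), -1))) = Add(Mul(121, Rational(-1, 220)), Mul(-330, Pow(Mul(Rational(1, 2), Rational(-1, 2), 11), -1))) = Add(Rational(-11, 20), Mul(-330, Pow(Rational(-11, 4), -1))) = Add(Rational(-11, 20), Mul(-330, Rational(-4, 11))) = Add(Rational(-11, 20), 120) = Rational(2389, 20)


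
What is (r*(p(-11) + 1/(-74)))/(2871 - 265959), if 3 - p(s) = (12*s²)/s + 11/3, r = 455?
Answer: -1894945/8343648 ≈ -0.22711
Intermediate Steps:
p(s) = -⅔ - 12*s (p(s) = 3 - ((12*s²)/s + 11/3) = 3 - (12*s + 11*(⅓)) = 3 - (12*s + 11/3) = 3 - (11/3 + 12*s) = 3 + (-11/3 - 12*s) = -⅔ - 12*s)
(r*(p(-11) + 1/(-74)))/(2871 - 265959) = (455*((-⅔ - 12*(-11)) + 1/(-74)))/(2871 - 265959) = (455*((-⅔ + 132) - 1/74))/(-263088) = (455*(394/3 - 1/74))*(-1/263088) = (455*(29153/222))*(-1/263088) = (13264615/222)*(-1/263088) = -1894945/8343648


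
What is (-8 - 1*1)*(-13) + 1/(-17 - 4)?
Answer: 2456/21 ≈ 116.95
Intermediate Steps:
(-8 - 1*1)*(-13) + 1/(-17 - 4) = (-8 - 1)*(-13) + 1/(-21) = -9*(-13) - 1/21 = 117 - 1/21 = 2456/21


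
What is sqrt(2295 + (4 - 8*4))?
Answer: sqrt(2267) ≈ 47.613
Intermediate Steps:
sqrt(2295 + (4 - 8*4)) = sqrt(2295 + (4 - 32)) = sqrt(2295 - 28) = sqrt(2267)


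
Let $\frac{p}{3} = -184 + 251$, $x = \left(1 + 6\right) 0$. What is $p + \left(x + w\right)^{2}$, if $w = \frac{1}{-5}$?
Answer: $\frac{5026}{25} \approx 201.04$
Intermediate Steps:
$w = - \frac{1}{5} \approx -0.2$
$x = 0$ ($x = 7 \cdot 0 = 0$)
$p = 201$ ($p = 3 \left(-184 + 251\right) = 3 \cdot 67 = 201$)
$p + \left(x + w\right)^{2} = 201 + \left(0 - \frac{1}{5}\right)^{2} = 201 + \left(- \frac{1}{5}\right)^{2} = 201 + \frac{1}{25} = \frac{5026}{25}$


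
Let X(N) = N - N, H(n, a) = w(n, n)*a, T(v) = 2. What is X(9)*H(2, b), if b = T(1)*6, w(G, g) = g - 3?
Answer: 0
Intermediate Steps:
w(G, g) = -3 + g
b = 12 (b = 2*6 = 12)
H(n, a) = a*(-3 + n) (H(n, a) = (-3 + n)*a = a*(-3 + n))
X(N) = 0
X(9)*H(2, b) = 0*(12*(-3 + 2)) = 0*(12*(-1)) = 0*(-12) = 0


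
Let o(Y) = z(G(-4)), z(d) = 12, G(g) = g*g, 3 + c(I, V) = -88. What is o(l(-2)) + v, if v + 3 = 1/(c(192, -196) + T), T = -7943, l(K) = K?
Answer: 72305/8034 ≈ 8.9999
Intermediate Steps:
c(I, V) = -91 (c(I, V) = -3 - 88 = -91)
G(g) = g²
o(Y) = 12
v = -24103/8034 (v = -3 + 1/(-91 - 7943) = -3 + 1/(-8034) = -3 - 1/8034 = -24103/8034 ≈ -3.0001)
o(l(-2)) + v = 12 - 24103/8034 = 72305/8034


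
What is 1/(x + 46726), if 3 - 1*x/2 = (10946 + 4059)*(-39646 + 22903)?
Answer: 1/502504162 ≈ 1.9900e-9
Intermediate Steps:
x = 502457436 (x = 6 - 2*(10946 + 4059)*(-39646 + 22903) = 6 - 30010*(-16743) = 6 - 2*(-251228715) = 6 + 502457430 = 502457436)
1/(x + 46726) = 1/(502457436 + 46726) = 1/502504162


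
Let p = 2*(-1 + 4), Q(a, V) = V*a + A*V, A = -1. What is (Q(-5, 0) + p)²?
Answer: 36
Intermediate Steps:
Q(a, V) = -V + V*a (Q(a, V) = V*a - V = -V + V*a)
p = 6 (p = 2*3 = 6)
(Q(-5, 0) + p)² = (0*(-1 - 5) + 6)² = (0*(-6) + 6)² = (0 + 6)² = 6² = 36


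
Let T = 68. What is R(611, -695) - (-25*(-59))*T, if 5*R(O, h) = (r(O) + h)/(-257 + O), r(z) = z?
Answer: -29588514/295 ≈ -1.0030e+5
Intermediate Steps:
R(O, h) = (O + h)/(5*(-257 + O)) (R(O, h) = ((O + h)/(-257 + O))/5 = (O + h)/(5*(-257 + O)))
R(611, -695) - (-25*(-59))*T = (611 - 695)/(5*(-257 + 611)) - (-25*(-59))*68 = (1/5)*(-84)/354 - 1475*68 = (1/5)*(1/354)*(-84) - 1*100300 = -14/295 - 100300 = -29588514/295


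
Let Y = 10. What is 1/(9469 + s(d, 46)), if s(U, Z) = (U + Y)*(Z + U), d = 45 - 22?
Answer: 1/11746 ≈ 8.5135e-5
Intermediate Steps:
d = 23
s(U, Z) = (10 + U)*(U + Z) (s(U, Z) = (U + 10)*(Z + U) = (10 + U)*(U + Z))
1/(9469 + s(d, 46)) = 1/(9469 + (23² + 10*23 + 10*46 + 23*46)) = 1/(9469 + (529 + 230 + 460 + 1058)) = 1/(9469 + 2277) = 1/11746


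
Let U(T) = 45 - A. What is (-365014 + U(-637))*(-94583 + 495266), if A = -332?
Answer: -146103847071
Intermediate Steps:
U(T) = 377 (U(T) = 45 - 1*(-332) = 45 + 332 = 377)
(-365014 + U(-637))*(-94583 + 495266) = (-365014 + 377)*(-94583 + 495266) = -364637*400683 = -146103847071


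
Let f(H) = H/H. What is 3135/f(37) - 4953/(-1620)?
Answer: 1694551/540 ≈ 3138.1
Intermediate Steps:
f(H) = 1
3135/f(37) - 4953/(-1620) = 3135/1 - 4953/(-1620) = 3135*1 - 4953*(-1/1620) = 3135 + 1651/540 = 1694551/540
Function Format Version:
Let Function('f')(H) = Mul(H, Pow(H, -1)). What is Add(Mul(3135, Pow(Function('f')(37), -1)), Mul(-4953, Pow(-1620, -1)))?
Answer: Rational(1694551, 540) ≈ 3138.1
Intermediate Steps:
Function('f')(H) = 1
Add(Mul(3135, Pow(Function('f')(37), -1)), Mul(-4953, Pow(-1620, -1))) = Add(Mul(3135, Pow(1, -1)), Mul(-4953, Pow(-1620, -1))) = Add(Mul(3135, 1), Mul(-4953, Rational(-1, 1620))) = Add(3135, Rational(1651, 540)) = Rational(1694551, 540)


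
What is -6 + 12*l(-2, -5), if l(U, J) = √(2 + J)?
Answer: -6 + 12*I*√3 ≈ -6.0 + 20.785*I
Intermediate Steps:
-6 + 12*l(-2, -5) = -6 + 12*√(2 - 5) = -6 + 12*√(-3) = -6 + 12*(I*√3) = -6 + 12*I*√3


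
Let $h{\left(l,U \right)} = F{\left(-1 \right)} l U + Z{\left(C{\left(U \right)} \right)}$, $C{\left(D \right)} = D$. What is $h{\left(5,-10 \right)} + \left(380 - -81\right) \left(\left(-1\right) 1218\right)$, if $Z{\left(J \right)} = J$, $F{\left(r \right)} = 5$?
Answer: $-561758$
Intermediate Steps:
$h{\left(l,U \right)} = U + 5 U l$ ($h{\left(l,U \right)} = 5 l U + U = 5 U l + U = U + 5 U l$)
$h{\left(5,-10 \right)} + \left(380 - -81\right) \left(\left(-1\right) 1218\right) = - 10 \left(1 + 5 \cdot 5\right) + \left(380 - -81\right) \left(\left(-1\right) 1218\right) = - 10 \left(1 + 25\right) + \left(380 + 81\right) \left(-1218\right) = \left(-10\right) 26 + 461 \left(-1218\right) = -260 - 561498 = -561758$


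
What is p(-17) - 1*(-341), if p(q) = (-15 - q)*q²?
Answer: 919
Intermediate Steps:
p(q) = q²*(-15 - q)
p(-17) - 1*(-341) = (-17)²*(-15 - 1*(-17)) - 1*(-341) = 289*(-15 + 17) + 341 = 289*2 + 341 = 578 + 341 = 919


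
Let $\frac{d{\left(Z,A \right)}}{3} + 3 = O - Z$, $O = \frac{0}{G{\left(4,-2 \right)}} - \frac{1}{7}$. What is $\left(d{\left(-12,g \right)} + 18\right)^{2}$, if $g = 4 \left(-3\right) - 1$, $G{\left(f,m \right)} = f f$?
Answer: $\frac{97344}{49} \approx 1986.6$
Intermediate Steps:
$G{\left(f,m \right)} = f^{2}$
$O = - \frac{1}{7}$ ($O = \frac{0}{4^{2}} - \frac{1}{7} = \frac{0}{16} - \frac{1}{7} = 0 \cdot \frac{1}{16} - \frac{1}{7} = 0 - \frac{1}{7} = - \frac{1}{7} \approx -0.14286$)
$g = -13$ ($g = -12 - 1 = -13$)
$d{\left(Z,A \right)} = - \frac{66}{7} - 3 Z$ ($d{\left(Z,A \right)} = -9 + 3 \left(- \frac{1}{7} - Z\right) = -9 - \left(\frac{3}{7} + 3 Z\right) = - \frac{66}{7} - 3 Z$)
$\left(d{\left(-12,g \right)} + 18\right)^{2} = \left(\left(- \frac{66}{7} - -36\right) + 18\right)^{2} = \left(\left(- \frac{66}{7} + 36\right) + 18\right)^{2} = \left(\frac{186}{7} + 18\right)^{2} = \left(\frac{312}{7}\right)^{2} = \frac{97344}{49}$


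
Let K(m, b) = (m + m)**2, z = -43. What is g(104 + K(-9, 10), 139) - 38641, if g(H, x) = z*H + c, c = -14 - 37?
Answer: -57096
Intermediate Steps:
K(m, b) = 4*m**2 (K(m, b) = (2*m)**2 = 4*m**2)
c = -51
g(H, x) = -51 - 43*H (g(H, x) = -43*H - 51 = -51 - 43*H)
g(104 + K(-9, 10), 139) - 38641 = (-51 - 43*(104 + 4*(-9)**2)) - 38641 = (-51 - 43*(104 + 4*81)) - 38641 = (-51 - 43*(104 + 324)) - 38641 = (-51 - 43*428) - 38641 = (-51 - 18404) - 38641 = -18455 - 38641 = -57096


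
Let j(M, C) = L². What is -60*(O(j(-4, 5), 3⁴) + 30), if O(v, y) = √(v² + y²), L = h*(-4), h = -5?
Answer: -1800 - 60*√166561 ≈ -26287.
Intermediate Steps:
L = 20 (L = -5*(-4) = 20)
j(M, C) = 400 (j(M, C) = 20² = 400)
-60*(O(j(-4, 5), 3⁴) + 30) = -60*(√(400² + (3⁴)²) + 30) = -60*(√(160000 + 81²) + 30) = -60*(√(160000 + 6561) + 30) = -60*(√166561 + 30) = -60*(30 + √166561) = -1800 - 60*√166561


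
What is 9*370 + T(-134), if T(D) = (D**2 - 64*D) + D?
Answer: 29728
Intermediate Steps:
T(D) = D**2 - 63*D
9*370 + T(-134) = 9*370 - 134*(-63 - 134) = 3330 - 134*(-197) = 3330 + 26398 = 29728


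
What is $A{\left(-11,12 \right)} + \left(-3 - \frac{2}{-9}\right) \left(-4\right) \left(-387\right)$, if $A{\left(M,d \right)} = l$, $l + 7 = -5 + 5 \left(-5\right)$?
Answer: $-4337$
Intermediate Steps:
$l = -37$ ($l = -7 + \left(-5 + 5 \left(-5\right)\right) = -7 - 30 = -37$)
$A{\left(M,d \right)} = -37$
$A{\left(-11,12 \right)} + \left(-3 - \frac{2}{-9}\right) \left(-4\right) \left(-387\right) = -37 + \left(-3 - \frac{2}{-9}\right) \left(-4\right) \left(-387\right) = -37 + \left(-3 - - \frac{2}{9}\right) \left(-4\right) \left(-387\right) = -37 + \left(-3 + \frac{2}{9}\right) \left(-4\right) \left(-387\right) = -37 + \left(- \frac{25}{9}\right) \left(-4\right) \left(-387\right) = -37 + \frac{100}{9} \left(-387\right) = -37 - 4300 = -4337$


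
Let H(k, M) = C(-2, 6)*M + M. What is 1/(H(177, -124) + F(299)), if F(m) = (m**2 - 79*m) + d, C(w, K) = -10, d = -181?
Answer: 1/66715 ≈ 1.4989e-5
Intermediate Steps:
H(k, M) = -9*M (H(k, M) = -10*M + M = -9*M)
F(m) = -181 + m**2 - 79*m (F(m) = (m**2 - 79*m) - 181 = -181 + m**2 - 79*m)
1/(H(177, -124) + F(299)) = 1/(-9*(-124) + (-181 + 299**2 - 79*299)) = 1/(1116 + (-181 + 89401 - 23621)) = 1/(1116 + 65599) = 1/66715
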